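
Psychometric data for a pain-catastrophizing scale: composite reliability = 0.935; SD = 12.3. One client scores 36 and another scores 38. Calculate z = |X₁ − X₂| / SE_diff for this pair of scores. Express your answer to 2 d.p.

SEM = 12.30000*√(1 − 0.93500) ≃ 3.13590
Standard error of the difference = 3.13590·√2 ≃ 4.43483
z = |36 − 38| / 4.43483 = 2 / 4.43483 ≃ 0.45098

0.45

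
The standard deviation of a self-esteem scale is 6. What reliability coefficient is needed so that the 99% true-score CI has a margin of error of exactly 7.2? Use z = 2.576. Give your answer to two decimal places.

0.78

SEM needed = half-width / z = 7.2/2.576 ≈ 2.79503
Required reliability = 1 − (SEM/SD)² = 1 − 0.21701 ≈ 0.78299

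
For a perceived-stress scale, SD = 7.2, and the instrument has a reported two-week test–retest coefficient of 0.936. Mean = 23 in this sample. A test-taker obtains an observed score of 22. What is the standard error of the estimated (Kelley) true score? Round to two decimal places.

1.76

SE_est = 7.20000·√[r(1 − r)] ≈ 1.76222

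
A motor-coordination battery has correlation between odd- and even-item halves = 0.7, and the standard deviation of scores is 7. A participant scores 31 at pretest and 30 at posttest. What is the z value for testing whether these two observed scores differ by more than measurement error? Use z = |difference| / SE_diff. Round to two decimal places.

0.24

Full-length reliability (Spearman-Brown) = 2(0.7)/(1+0.7) ≃ 0.8235
The standard error of measurement is 7.0000·√(1 − 0.8235) ≃ 7.0000·0.4201 ≃ 2.9406.
SE_diff = √2 · SEM ≃ 4.1586
z = 1 / 4.1586 ≃ 0.2405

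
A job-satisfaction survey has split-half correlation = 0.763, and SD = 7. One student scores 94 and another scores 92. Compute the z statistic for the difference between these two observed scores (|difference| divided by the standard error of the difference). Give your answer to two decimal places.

Spearman-Brown: r = 2(0.763) / (1 + 0.763) = 1.526 / 1.763 ≈ 0.866
SEM = 7.000*√(1 − 0.866) ≈ 2.567
SE_diff = SEM * √2 ≈ 2.567 * 1.414 ≈ 3.630
z = 2 / 3.630 ≈ 0.551

0.55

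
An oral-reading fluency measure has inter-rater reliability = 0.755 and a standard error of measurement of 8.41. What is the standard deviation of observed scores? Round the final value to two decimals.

16.99

SD = 8.41 / √(1 − 0.755) ≈ 16.991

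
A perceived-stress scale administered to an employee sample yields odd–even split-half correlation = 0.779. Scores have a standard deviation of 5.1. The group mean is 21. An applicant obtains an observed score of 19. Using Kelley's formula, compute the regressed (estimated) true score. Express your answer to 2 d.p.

19.25

Spearman-Brown: r = 2(0.779) / (1 + 0.779) = 1.5580 / 1.7790 ≃ 0.8758
Estimated true score = 0.8758·19 + (1 − 0.8758)·21 ≃ 19.2485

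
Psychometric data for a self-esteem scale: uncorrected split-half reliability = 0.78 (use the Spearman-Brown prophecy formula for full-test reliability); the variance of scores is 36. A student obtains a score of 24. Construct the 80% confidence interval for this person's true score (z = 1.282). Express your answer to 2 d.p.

SD = √36 ≈ 6.000
Spearman-Brown: r = 2(0.78) / (1 + 0.78) = 1.560 / 1.780 ≈ 0.876
SEM = 6.000·√(1 − 0.876) ≈ 2.109
1.282 · SEM ≈ 2.704
Interval: (21.296, 26.704)

[21.30, 26.70]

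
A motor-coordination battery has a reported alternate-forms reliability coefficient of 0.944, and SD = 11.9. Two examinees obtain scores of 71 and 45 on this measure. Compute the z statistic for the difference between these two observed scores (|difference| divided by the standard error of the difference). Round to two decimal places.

6.53

SEM = 11.900 × √(1 − 0.944) = 11.900 × √0.056 ≃ 11.900 × 0.237 ≃ 2.816
SE_diff = √2 × SEM ≃ 3.983
z = |71 − 45| / 3.983 = 26 / 3.983 ≃ 6.529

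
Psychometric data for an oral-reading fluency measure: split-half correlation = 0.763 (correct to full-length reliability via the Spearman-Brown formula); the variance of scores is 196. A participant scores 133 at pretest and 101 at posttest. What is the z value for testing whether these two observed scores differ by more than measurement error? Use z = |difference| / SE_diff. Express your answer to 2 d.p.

4.41

σ = 196^(1/2) = 14.000
Full-length reliability (Spearman-Brown) = 2(0.763)/(1+0.763) ≈ 0.866
SEM = 14.000 * √(1 − 0.866) = 14.000 * √0.134 ≈ 14.000 * 0.367 ≈ 5.133
SE_diff = SEM * √2 ≈ 5.133 * 1.414 ≈ 7.259
z = |133 − 101| / 7.259 = 32 / 7.259 ≈ 4.408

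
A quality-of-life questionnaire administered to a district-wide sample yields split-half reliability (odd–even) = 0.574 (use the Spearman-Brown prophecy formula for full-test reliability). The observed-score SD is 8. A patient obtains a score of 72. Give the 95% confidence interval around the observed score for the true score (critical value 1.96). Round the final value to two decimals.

[63.84, 80.16]

Full-length reliability (Spearman-Brown) = 2(0.574)/(1+0.574) ≈ 0.7294
SEM = 8.0000 × √(1 − 0.7294) = 8.0000 × √0.2706 ≈ 8.0000 × 0.5202 ≈ 4.1619
Half-width = 1.96×4.1619 ≈ 8.1573
CI = 72 ± 8.1573 → [63.8427, 80.1573]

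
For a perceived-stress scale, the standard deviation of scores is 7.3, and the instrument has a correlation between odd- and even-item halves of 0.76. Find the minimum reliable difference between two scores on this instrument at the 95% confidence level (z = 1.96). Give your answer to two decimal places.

r_full = 2·0.76 / (1 + 0.76) ≈ 0.864
The standard error of measurement is 7.300×√(1 − 0.864) ≈ 7.300×0.369 ≈ 2.696.
SE_diff = √2 × SEM ≈ 3.812
Minimum reliable difference = 1.96 × SE_diff ≈ 1.96 × 3.812 ≈ 7.472

7.47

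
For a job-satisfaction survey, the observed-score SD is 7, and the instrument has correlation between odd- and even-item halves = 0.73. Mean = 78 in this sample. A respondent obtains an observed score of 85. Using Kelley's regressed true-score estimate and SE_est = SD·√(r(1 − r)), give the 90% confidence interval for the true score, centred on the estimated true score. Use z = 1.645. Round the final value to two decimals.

Spearman-Brown: r = 2(0.73) / (1 + 0.73) = 1.4600 / 1.7300 ≈ 0.8439
T̂ = 0.8439(85) + 0.1561(78) ≈ 83.9075
SE_est = SD * √(r(1 − r)) = 7.0000 * √0.1317 ≈ 7.0000 * 0.3629 ≈ 2.5404
90% CI: 83.9075 ± 4.1790 ≈ (79.7285, 88.0866)

[79.73, 88.09]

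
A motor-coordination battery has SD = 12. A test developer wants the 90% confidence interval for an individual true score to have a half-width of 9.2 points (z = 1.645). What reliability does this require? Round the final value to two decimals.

0.78

SEM needed = half-width / z = 9.2/1.645 ≈ 5.593
r = 1 − (5.593/12)² ≈ 1 − 0.217 ≈ 0.783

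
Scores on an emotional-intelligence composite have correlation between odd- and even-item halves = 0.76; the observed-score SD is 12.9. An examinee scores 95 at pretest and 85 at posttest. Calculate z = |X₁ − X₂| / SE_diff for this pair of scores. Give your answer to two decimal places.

1.48

Spearman-Brown: r = 2(0.76) / (1 + 0.76) = 1.5200 / 1.7600 ≃ 0.8636
The standard error of measurement is 12.9000*√(1 − 0.8636) ≃ 12.9000*0.3693 ≃ 4.7636.
SE_diff = √2 * SEM ≃ 6.7368
z = 10 / 6.7368 ≃ 1.4844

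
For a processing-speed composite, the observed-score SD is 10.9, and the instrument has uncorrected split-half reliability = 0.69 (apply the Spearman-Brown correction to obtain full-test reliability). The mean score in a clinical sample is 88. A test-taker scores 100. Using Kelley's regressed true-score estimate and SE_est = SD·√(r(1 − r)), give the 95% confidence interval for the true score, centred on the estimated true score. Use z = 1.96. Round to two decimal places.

Full-length reliability (Spearman-Brown) = 2(0.69)/(1+0.69) ≈ 0.8166
T̂ = r·X + (1 − r)·M = 0.8166×100 + 0.1834×88 ≈ 81.6568 + 16.1420 ≈ 97.7988
SE_est = SD × √(r(1 − r)) = 10.9000 × √0.1498 ≈ 10.9000 × 0.3870 ≈ 4.2185
CI = 97.7988 ± 1.96 × 4.2185 → [89.5305, 106.0671]

[89.53, 106.07]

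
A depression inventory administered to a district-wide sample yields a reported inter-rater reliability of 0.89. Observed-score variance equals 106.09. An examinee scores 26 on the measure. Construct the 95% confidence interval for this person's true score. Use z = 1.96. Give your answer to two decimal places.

SD = √106.09 = 10.300
The standard error of measurement is 10.300·√(1 − 0.890) ≃ 10.300·0.332 ≃ 3.416.
Margin = 1.96 · 3.416 ≃ 6.696
95% CI: 26 ± 6.696 = [19.304, 32.696]

[19.30, 32.70]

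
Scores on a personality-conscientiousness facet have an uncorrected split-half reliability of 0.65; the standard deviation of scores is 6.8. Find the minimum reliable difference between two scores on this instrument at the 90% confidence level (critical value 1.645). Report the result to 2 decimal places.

Full-length reliability (Spearman-Brown) = 2(0.65)/(1+0.65) ≈ 0.78788
The standard error of measurement is 6.80000×√(1 − 0.78788) ≈ 6.80000×0.46057 ≈ 3.13185.
SE_diff = √2 × SEM ≈ 4.42910
Smallest detectable difference = 1.645×4.42910 ≈ 7.28588

7.29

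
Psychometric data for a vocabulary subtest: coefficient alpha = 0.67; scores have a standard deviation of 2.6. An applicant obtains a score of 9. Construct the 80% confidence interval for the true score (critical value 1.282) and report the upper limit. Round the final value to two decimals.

10.91

SEM = 2.6000 × √(1 − 0.6700) = 2.6000 × √0.3300 ≈ 2.6000 × 0.5745 ≈ 1.4936
Margin = 1.282 × 1.4936 ≈ 1.9148
Upper limit = 9 + 1.9148 ≈ 10.9148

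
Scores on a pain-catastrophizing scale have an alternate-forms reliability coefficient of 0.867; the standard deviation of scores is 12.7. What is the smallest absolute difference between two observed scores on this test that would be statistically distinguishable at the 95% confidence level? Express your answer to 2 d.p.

SEM = 12.7000 * √(1 − 0.8670) = 12.7000 * √0.1330 ≈ 12.7000 * 0.3647 ≈ 4.6316
SE_diff = SEM * √2 ≈ 4.6316 * 1.4142 ≈ 6.5500
Smallest detectable difference = 1.96*6.5500 ≈ 12.8381

12.84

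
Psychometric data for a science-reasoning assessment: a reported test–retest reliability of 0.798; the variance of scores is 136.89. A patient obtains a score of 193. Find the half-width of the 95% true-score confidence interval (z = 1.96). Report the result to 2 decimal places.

10.31

σ = 136.89^(1/2) = 11.7000
SEM = 11.7000 × √(1 − 0.7980) = 11.7000 × √0.2020 ≈ 11.7000 × 0.4494 ≈ 5.2585
Margin = 1.96 × 5.2585 ≈ 10.3067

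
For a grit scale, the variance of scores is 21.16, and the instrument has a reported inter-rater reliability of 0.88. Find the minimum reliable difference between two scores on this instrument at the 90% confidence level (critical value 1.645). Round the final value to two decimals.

σ = 21.16^(1/2) = 4.600
SEM = 4.600·√(1 − 0.880) ≈ 1.593
SE_diff = SEM · √2 ≈ 1.593 · 1.414 ≈ 2.254
Minimum reliable difference = 1.645 · SE_diff ≈ 1.645 · 2.254 ≈ 3.707

3.71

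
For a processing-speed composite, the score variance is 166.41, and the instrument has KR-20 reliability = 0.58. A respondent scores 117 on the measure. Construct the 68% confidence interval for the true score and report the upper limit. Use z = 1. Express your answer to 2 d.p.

125.36

SD = √166.41 ≃ 12.9000
The standard error of measurement is 12.9000×√(1 − 0.5800) ≃ 12.9000×0.6481 ≃ 8.3602.
Half-width = 1×8.3602 ≃ 8.3602
Upper bound: 117 + 8.3602 = 125.3602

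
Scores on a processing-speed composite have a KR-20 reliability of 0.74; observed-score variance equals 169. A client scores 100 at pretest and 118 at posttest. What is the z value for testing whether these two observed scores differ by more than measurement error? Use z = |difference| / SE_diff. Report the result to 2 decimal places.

SD = √169 = 13.000
SEM = 13.000 · √(1 − 0.740) = 13.000 · √0.260 ≈ 13.000 · 0.510 ≈ 6.629
SE_diff = SEM · √2 ≈ 6.629 · 1.414 ≈ 9.374
z = |100 − 118| / 9.374 = 18 / 9.374 ≈ 1.920

1.92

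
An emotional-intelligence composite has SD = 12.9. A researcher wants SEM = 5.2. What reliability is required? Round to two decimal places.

0.84

r = 1 − (SEM / SD)² = 1 − (5.200 / 12.9)² ≃ 1 − 0.162 ≃ 0.838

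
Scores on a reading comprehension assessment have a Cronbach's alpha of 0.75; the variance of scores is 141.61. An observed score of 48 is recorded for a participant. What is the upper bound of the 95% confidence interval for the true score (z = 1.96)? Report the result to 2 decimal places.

SD = √141.61 ≈ 11.9000
SEM = 11.9000 * √(1 − 0.7500) = 11.9000 * √0.2500 ≈ 11.9000 * 0.5000 ≈ 5.9500
1.96 * SEM ≈ 11.6620
Upper limit = 48 + 11.6620 ≈ 59.6620

59.66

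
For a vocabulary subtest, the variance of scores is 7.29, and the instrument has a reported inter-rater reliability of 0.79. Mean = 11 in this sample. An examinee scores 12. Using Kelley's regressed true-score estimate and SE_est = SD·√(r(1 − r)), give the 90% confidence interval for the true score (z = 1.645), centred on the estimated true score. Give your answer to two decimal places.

[9.98, 13.60]

SD = √7.29 ≃ 2.700
T̂ = r·X + (1 − r)·M = 0.790·12 + 0.210·11 = 9.480 + 2.310 ≃ 11.790
SE_est = SD · √(r(1 − r)) = 2.700 · √0.166 ≃ 2.700 · 0.407 ≃ 1.100
90% CI: 11.790 ± 1.809 ≃ (9.981, 13.599)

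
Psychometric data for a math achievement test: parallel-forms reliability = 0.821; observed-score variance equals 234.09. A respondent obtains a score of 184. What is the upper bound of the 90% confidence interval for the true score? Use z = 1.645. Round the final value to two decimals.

σ = 234.09^(1/2) = 15.3000
SEM = 15.3000 · √(1 − 0.8210) = 15.3000 · √0.1790 ≈ 15.3000 · 0.4231 ≈ 6.4732
Margin = 1.645 · 6.4732 ≈ 10.6484
Upper limit = 184 + 10.6484 ≈ 194.6484

194.65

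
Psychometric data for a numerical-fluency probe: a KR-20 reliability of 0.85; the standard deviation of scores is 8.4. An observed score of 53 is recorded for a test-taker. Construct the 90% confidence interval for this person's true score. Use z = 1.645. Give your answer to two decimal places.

[47.65, 58.35]

The standard error of measurement is 8.400×√(1 − 0.850) ≈ 8.400×0.387 ≈ 3.253.
1.645 × SEM ≈ 5.352
CI = 53 ± 5.352 → [47.648, 58.352]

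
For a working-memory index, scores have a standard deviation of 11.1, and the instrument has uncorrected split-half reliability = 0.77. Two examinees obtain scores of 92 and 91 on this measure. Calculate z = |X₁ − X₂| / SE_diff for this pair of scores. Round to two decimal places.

0.18

Full-length reliability (Spearman-Brown) = 2(0.77)/(1+0.77) ≃ 0.870
SEM = 11.100 · √(1 − 0.870) = 11.100 · √0.130 ≃ 11.100 · 0.360 ≃ 4.001
Standard error of the difference = 4.001·√2 ≃ 5.659
z = |92 − 91| / 5.659 = 1 / 5.659 ≃ 0.177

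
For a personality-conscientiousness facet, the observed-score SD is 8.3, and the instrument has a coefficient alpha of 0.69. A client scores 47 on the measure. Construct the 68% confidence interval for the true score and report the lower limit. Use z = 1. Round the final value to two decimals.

42.38

SEM = 8.3000·√(1 − 0.6900) ≈ 4.6212
1 · SEM ≈ 4.6212
Lower limit = 47 − 4.6212 ≈ 42.3788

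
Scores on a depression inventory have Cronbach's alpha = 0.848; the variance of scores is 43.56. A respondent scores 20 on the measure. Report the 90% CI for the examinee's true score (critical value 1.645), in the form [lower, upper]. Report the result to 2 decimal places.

SD = √43.56 ≃ 6.600
The standard error of measurement is 6.600·√(1 − 0.848) ≃ 6.600·0.390 ≃ 2.573.
Margin = 1.645 · 2.573 ≃ 4.233
90% CI: 20 ± 4.233 = [15.767, 24.233]

[15.77, 24.23]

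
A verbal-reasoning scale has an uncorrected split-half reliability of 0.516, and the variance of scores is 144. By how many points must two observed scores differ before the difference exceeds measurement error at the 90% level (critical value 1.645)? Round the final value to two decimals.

15.77

SD = √144 ≈ 12.0000
r_full = 2·0.516 / (1 + 0.516) ≈ 0.6807
SEM = 12.0000×√(1 − 0.6807) ≈ 6.7804
Standard error of the difference = 6.7804·√2 ≈ 9.5889
Minimum reliable difference = 1.645 × SE_diff ≈ 1.645 × 9.5889 ≈ 15.7738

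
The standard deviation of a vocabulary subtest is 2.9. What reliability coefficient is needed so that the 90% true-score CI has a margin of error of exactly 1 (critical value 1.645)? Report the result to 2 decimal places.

Required SEM = 1 / 1.645 ≈ 0.608
r = 1 − (SEM / SD)² = 1 − (0.608 / 2.9)² ≈ 1 − 0.044 ≈ 0.956

0.96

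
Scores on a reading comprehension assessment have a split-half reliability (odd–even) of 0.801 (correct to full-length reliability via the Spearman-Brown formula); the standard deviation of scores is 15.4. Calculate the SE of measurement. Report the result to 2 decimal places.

5.12

Full-length reliability (Spearman-Brown) = 2(0.801)/(1+0.801) ≈ 0.890
SEM = 15.400·√(1 − 0.890) ≈ 5.119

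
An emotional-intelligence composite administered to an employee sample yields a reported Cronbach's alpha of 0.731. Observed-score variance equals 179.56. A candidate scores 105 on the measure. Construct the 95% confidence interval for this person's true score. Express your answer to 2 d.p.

[91.38, 118.62]

SD = √179.56 ≈ 13.4000
SEM = 13.4000 × √(1 − 0.7310) = 13.4000 × √0.2690 ≈ 13.4000 × 0.5187 ≈ 6.9499
1.96 × SEM ≈ 13.6219
95% CI: 105 ± 13.6219 = [91.3781, 118.6219]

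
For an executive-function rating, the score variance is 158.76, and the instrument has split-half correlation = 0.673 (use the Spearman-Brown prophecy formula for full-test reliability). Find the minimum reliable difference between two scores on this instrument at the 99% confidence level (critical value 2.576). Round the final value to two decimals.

20.29

σ = 158.76^(1/2) = 12.6000
r_full = 2·0.673 / (1 + 0.673) ≃ 0.8045
SEM = 12.6000 · √(1 − 0.8045) = 12.6000 · √0.1955 ≃ 12.6000 · 0.4421 ≃ 5.5705
Standard error of the difference = 5.5705·√2 ≃ 7.8779
Smallest detectable difference = 2.576·7.8779 ≃ 20.2935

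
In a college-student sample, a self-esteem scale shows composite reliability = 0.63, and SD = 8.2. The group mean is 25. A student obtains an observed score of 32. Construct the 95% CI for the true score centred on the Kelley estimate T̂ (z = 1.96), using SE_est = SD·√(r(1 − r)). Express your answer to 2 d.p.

Estimated true score = 0.630×32 + (1 − 0.630)×25 ≈ 29.410
SE_est = 8.200·√[r(1 − r)] ≈ 3.959
CI = 29.410 ± 1.96 × 3.959 → [21.650, 37.170]

[21.65, 37.17]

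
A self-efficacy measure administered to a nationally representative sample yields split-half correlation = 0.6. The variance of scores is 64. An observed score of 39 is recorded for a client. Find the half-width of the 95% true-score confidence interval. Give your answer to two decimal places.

7.84

σ = 64^(1/2) = 8.00000
r_full = 2·0.6 / (1 + 0.6) ≈ 0.75000
The standard error of measurement is 8.00000×√(1 − 0.75000) ≈ 8.00000×0.50000 ≈ 4.00000.
1.96 × SEM ≈ 7.84000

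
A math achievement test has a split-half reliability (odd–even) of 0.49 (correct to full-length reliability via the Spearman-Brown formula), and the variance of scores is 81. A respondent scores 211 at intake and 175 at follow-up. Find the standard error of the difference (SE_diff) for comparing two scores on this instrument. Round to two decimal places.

7.45

σ = 81^(1/2) = 9.00000
Spearman-Brown: r = 2(0.49) / (1 + 0.49) = 0.98000 / 1.49000 ≃ 0.65772
The standard error of measurement is 9.00000×√(1 − 0.65772) ≃ 9.00000×0.58505 ≃ 5.26544.
SE_diff = √2 × SEM ≃ 7.44645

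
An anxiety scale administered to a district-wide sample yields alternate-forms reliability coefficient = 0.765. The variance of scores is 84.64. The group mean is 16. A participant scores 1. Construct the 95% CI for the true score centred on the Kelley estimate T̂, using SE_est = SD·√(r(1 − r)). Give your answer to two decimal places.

σ = 84.64^(1/2) = 9.20000
Estimated true score = 0.76500·1 + (1 − 0.76500)·16 ≃ 4.52500
SE_est = 9.20000·√(0.76500·0.23500) ≃ 3.90079
CI = 4.52500 ± 1.96 · 3.90079 → [-3.12055, 12.17055]

[-3.12, 12.17]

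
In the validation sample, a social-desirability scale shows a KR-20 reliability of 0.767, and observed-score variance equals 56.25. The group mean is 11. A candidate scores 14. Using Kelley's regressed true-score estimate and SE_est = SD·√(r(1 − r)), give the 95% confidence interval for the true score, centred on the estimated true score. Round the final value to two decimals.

[7.09, 19.52]

SD = √56.25 ≈ 7.500
T̂ = r·X + (1 − r)·M = 0.767*14 + 0.233*11 = 10.738 + 2.563 ≈ 13.301
SE_est = SD * √(r(1 − r)) = 7.500 * √0.179 ≈ 7.500 * 0.423 ≈ 3.171
CI = 13.301 ± 1.96 * 3.171 → [7.087, 19.515]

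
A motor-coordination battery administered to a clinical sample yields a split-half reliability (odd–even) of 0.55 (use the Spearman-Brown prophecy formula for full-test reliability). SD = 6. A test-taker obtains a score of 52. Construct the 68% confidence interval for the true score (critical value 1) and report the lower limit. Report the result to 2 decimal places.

48.77

Spearman-Brown: r = 2(0.55) / (1 + 0.55) = 1.1000 / 1.5500 ≈ 0.7097
SEM = 6.0000 * √(1 − 0.7097) = 6.0000 * √0.2903 ≈ 6.0000 * 0.5388 ≈ 3.2329
Half-width = 1*3.2329 ≈ 3.2329
Lower limit = 52 − 3.2329 ≈ 48.7671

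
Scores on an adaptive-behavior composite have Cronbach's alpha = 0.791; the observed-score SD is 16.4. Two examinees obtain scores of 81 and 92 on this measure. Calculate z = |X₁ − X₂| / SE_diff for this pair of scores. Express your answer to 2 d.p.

SEM = 16.4000·√(1 − 0.7910) ≈ 7.4975
Standard error of the difference = 7.4975·√2 ≈ 10.6031
z = 11 / 10.6031 ≈ 1.0374

1.04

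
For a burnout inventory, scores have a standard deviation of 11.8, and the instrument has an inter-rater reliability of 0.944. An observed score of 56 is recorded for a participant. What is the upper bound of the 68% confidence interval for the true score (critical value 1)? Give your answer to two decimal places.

SEM = 11.80000 · √(1 − 0.94400) = 11.80000 · √0.05600 ≈ 11.80000 · 0.23664 ≈ 2.79239
1 · SEM ≈ 2.79239
Upper bound: 56 + 2.79239 = 58.79239

58.79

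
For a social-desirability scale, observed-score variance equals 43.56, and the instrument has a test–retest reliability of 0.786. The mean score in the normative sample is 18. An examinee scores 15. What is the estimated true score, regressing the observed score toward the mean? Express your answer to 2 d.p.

15.64

Estimated true score = 0.7860·15 + (1 − 0.7860)·18 ≈ 15.6420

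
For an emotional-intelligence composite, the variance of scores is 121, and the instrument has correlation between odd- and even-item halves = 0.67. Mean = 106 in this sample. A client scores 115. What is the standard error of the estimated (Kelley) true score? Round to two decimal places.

4.38

SD = √121 ≃ 11.00000
Spearman-Brown: r = 2(0.67) / (1 + 0.67) = 1.34000 / 1.67000 ≃ 0.80240
SE_est = SD * √(r(1 − r)) = 11.00000 * √0.15856 ≃ 11.00000 * 0.39819 ≃ 4.38012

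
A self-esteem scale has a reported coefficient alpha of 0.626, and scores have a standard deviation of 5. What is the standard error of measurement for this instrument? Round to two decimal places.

The standard error of measurement is 5.0000·√(1 − 0.6260) ≈ 5.0000·0.6116 ≈ 3.0578.

3.06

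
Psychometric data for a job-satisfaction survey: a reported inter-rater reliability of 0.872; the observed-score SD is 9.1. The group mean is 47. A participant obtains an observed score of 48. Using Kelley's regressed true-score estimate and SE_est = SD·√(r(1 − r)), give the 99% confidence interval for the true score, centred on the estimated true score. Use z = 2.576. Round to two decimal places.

T̂ = 0.872(48) + 0.128(47) ≈ 47.872
SE_est = SD * √(r(1 − r)) = 9.100 * √0.112 ≈ 9.100 * 0.334 ≈ 3.040
CI = 47.872 ± 2.576 * 3.040 → [40.040, 55.704]

[40.04, 55.70]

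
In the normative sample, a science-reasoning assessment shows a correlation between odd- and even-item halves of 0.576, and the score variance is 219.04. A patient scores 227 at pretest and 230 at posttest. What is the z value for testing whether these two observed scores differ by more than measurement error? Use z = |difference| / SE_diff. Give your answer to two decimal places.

0.28

SD = √219.04 ≈ 14.80000
r_full = 2·0.576 / (1 + 0.576) ≈ 0.73096
SEM = 14.80000 · √(1 − 0.73096) = 14.80000 · √0.26904 ≈ 14.80000 · 0.51869 ≈ 7.67656
SE_diff = √2 · SEM ≈ 10.85629
z = |227 − 230| / 10.85629 = 3 / 10.85629 ≈ 0.27634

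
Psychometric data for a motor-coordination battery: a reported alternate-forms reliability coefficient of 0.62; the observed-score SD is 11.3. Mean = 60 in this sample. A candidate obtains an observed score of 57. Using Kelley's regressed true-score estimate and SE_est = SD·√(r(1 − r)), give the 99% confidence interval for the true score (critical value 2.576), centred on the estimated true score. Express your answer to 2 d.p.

[44.01, 72.27]

T̂ = 0.6200(57) + 0.3800(60) ≈ 58.1400
SE_est = SD * √(r(1 − r)) = 11.3000 * √0.2356 ≈ 11.3000 * 0.4854 ≈ 5.4849
CI = 58.1400 ± 2.576 * 5.4849 → [44.0110, 72.2690]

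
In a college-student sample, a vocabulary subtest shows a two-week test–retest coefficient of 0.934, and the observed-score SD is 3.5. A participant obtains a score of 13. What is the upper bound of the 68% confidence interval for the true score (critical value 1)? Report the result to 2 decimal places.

SEM = 3.500*√(1 − 0.934) ≈ 0.899
Half-width = 1*0.899 ≈ 0.899
Upper bound: 13 + 0.899 = 13.899

13.90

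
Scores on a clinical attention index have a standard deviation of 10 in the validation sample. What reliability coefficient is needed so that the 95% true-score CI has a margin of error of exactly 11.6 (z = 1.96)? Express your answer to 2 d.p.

SEM needed = half-width / z = 11.6/1.96 ≈ 5.918
r = 1 − (5.918/10)² ≈ 1 − 0.350 ≈ 0.650

0.65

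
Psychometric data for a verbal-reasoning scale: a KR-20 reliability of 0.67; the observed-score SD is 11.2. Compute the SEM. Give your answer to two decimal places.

6.43

The standard error of measurement is 11.2000*√(1 − 0.6700) ≈ 11.2000*0.5745 ≈ 6.4339.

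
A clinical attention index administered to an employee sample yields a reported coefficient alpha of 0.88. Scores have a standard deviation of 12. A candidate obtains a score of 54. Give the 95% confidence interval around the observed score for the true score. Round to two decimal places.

SEM = 12.000*√(1 − 0.880) ≈ 4.157
1.96 * SEM ≈ 8.148
Interval: (45.852, 62.148)

[45.85, 62.15]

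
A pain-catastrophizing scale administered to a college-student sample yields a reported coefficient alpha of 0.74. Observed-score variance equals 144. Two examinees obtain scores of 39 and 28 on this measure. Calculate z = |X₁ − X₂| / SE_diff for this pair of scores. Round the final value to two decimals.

1.27

σ = 144^(1/2) = 12.000
The standard error of measurement is 12.000*√(1 − 0.740) ≈ 12.000*0.510 ≈ 6.119.
SE_diff = SEM * √2 ≈ 6.119 * 1.414 ≈ 8.653
z = |39 − 28| / 8.653 = 11 / 8.653 ≈ 1.271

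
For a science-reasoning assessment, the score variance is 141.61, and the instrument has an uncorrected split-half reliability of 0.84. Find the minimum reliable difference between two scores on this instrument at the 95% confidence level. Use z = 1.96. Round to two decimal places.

σ = 141.61^(1/2) = 11.9000
Spearman-Brown: r = 2(0.84) / (1 + 0.84) = 1.6800 / 1.8400 ≈ 0.9130
SEM = 11.9000 * √(1 − 0.9130) = 11.9000 * √0.0870 ≈ 11.9000 * 0.2949 ≈ 3.5091
SE_diff = √2 * SEM ≈ 4.9626
Smallest detectable difference = 1.96*4.9626 ≈ 9.7268

9.73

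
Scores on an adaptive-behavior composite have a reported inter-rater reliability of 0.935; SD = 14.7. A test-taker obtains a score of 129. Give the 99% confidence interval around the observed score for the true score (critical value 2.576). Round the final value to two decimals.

SEM = 14.7000 × √(1 − 0.9350) = 14.7000 × √0.0650 ≈ 14.7000 × 0.2550 ≈ 3.7478
Half-width = 2.576×3.7478 ≈ 9.6543
99% CI: 129 ± 9.6543 = [119.3457, 138.6543]

[119.35, 138.65]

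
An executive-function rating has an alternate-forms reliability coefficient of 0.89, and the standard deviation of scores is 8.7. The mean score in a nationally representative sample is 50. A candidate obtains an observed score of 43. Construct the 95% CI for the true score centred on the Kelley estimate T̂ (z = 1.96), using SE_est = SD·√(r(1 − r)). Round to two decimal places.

T̂ = 0.89000(43) + 0.11000(50) ≈ 43.77000
SE_est = SD * √(r(1 − r)) = 8.70000 * √0.09790 ≈ 8.70000 * 0.31289 ≈ 2.72214
95% CI: 43.77000 ± 5.33540 ≈ (38.43460, 49.10540)

[38.43, 49.11]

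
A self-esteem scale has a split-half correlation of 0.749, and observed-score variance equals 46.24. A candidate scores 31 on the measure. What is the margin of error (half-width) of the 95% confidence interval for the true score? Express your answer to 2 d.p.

5.05

SD = √46.24 ≈ 6.8000
r_full = 2·0.749 / (1 + 0.749) ≈ 0.8565
SEM = 6.8000*√(1 − 0.8565) ≈ 2.5760
1.96 * SEM ≈ 5.0490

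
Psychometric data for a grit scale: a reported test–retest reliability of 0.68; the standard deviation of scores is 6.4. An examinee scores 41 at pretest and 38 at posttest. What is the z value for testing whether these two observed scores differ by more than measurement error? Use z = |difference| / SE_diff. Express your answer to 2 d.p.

SEM = 6.40000 × √(1 − 0.68000) = 6.40000 × √0.32000 ≈ 6.40000 × 0.56569 ≈ 3.62039
SE_diff = SEM × √2 ≈ 3.62039 × 1.41421 ≈ 5.12000
z = 3 / 5.12000 ≈ 0.58594

0.59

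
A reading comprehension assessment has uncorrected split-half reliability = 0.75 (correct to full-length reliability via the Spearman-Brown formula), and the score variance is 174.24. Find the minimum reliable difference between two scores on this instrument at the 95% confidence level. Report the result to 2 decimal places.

SD = √174.24 ≈ 13.200
Full-length reliability (Spearman-Brown) = 2(0.75)/(1+0.75) ≈ 0.857
SEM = 13.200×√(1 − 0.857) ≈ 4.989
SE_diff = √2 × SEM ≈ 7.056
Smallest detectable difference = 1.96×7.056 ≈ 13.829

13.83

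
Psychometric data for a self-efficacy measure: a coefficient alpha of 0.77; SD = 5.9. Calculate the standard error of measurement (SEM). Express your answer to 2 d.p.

2.83

The standard error of measurement is 5.9000×√(1 − 0.7700) ≈ 5.9000×0.4796 ≈ 2.8295.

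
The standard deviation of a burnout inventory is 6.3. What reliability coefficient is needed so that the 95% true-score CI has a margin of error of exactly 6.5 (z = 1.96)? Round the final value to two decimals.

Required SEM = 6.5 / 1.96 ≈ 3.3163
Required reliability = 1 − (SEM/SD)² = 1 − 0.2771 ≈ 0.7229

0.72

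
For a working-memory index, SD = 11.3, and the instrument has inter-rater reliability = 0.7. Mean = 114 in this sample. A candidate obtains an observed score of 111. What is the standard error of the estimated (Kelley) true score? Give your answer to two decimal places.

5.18

SE_est = SD · √(r(1 − r)) = 11.30000 · √0.21000 ≃ 11.30000 · 0.45826 ≃ 5.17831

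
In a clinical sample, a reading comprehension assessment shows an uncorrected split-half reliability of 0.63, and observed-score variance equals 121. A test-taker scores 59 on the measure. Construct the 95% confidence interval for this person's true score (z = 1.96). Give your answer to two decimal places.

[48.73, 69.27]

SD = √121 ≃ 11.00000
r_full = 2·0.63 / (1 + 0.63) ≃ 0.77301
SEM = 11.00000·√(1 − 0.77301) ≃ 5.24083
Margin = 1.96 · 5.24083 ≃ 10.27202
Interval: (48.72798, 69.27202)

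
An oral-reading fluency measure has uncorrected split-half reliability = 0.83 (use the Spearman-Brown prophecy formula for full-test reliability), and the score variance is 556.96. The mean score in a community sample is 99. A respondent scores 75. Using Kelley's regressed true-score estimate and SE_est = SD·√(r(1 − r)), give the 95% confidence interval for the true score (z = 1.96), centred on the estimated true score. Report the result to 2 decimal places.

[63.80, 90.66]

SD = √556.96 = 23.60000
Spearman-Brown: r = 2(0.83) / (1 + 0.83) = 1.66000 / 1.83000 ≃ 0.90710
T̂ = 0.90710(75) + 0.09290(99) ≃ 77.22951
SE_est = SD * √(r(1 − r)) = 23.60000 * √0.08427 ≃ 23.60000 * 0.29029 ≃ 6.85077
CI = 77.22951 ± 1.96 * 6.85077 → [63.80200, 90.65702]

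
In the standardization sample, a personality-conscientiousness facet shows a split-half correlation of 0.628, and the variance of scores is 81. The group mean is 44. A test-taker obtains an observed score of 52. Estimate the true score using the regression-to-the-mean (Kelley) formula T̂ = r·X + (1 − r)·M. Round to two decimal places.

Spearman-Brown: r = 2(0.628) / (1 + 0.628) = 1.256 / 1.628 ≈ 0.771
T̂ = r·X + (1 − r)·M = 0.771×52 + 0.229×44 ≈ 40.118 + 10.054 ≈ 50.172

50.17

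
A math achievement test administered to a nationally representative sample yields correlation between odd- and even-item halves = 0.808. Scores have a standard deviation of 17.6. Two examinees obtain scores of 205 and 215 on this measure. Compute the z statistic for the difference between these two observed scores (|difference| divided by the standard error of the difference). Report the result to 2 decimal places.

1.23

Spearman-Brown: r = 2(0.808) / (1 + 0.808) = 1.6160 / 1.8080 ≃ 0.8938
SEM = 17.6000 * √(1 − 0.8938) = 17.6000 * √0.1062 ≃ 17.6000 * 0.3259 ≃ 5.7354
SE_diff = √2 * SEM ≃ 8.1111
z = 10 / 8.1111 ≃ 1.2329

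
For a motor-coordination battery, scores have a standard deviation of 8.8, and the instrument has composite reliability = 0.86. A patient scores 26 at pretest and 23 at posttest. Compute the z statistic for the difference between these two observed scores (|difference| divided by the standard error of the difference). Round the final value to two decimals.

SEM = 8.8000 * √(1 − 0.8600) = 8.8000 * √0.1400 ≃ 8.8000 * 0.3742 ≃ 3.2927
SE_diff = √2 * SEM ≃ 4.6565
z = |26 − 23| / 4.6565 = 3 / 4.6565 ≃ 0.6443

0.64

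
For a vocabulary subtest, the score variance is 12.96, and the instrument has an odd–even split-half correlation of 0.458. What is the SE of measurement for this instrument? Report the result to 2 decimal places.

SD = √12.96 ≈ 3.6000
Full-length reliability (Spearman-Brown) = 2(0.458)/(1+0.458) ≈ 0.6283
SEM = 3.6000·√(1 − 0.6283) ≈ 2.1949

2.19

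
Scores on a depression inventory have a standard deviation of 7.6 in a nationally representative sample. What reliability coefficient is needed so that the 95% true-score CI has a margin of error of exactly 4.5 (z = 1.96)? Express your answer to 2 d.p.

0.91

SEM needed = half-width / z = 4.5/1.96 ≈ 2.296
Required reliability = 1 − (SEM/SD)² = 1 − 0.091 ≈ 0.909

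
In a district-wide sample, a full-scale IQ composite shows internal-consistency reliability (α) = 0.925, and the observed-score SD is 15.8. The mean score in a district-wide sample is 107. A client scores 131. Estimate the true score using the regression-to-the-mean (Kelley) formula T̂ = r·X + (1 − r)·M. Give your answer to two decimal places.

Estimated true score = 0.925*131 + (1 − 0.925)*107 ≈ 129.200

129.20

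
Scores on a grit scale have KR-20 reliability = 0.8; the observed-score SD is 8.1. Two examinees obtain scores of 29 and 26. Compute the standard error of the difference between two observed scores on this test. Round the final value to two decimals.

5.12

SEM = 8.100×√(1 − 0.800) ≈ 3.622
Standard error of the difference = 3.622·√2 ≈ 5.123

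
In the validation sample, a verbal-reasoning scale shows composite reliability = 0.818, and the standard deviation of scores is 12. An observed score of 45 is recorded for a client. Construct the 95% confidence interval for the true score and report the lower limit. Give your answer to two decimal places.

34.97

The standard error of measurement is 12.00000·√(1 − 0.81800) ≈ 12.00000·0.42661 ≈ 5.11937.
Half-width = 1.96·5.11937 ≈ 10.03397
Lower limit = 45 − 10.03397 ≈ 34.96603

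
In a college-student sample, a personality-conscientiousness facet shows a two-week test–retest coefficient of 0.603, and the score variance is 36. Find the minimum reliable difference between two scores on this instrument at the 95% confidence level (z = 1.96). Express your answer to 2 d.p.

σ = 36^(1/2) = 6.000
The standard error of measurement is 6.000×√(1 − 0.603) ≈ 6.000×0.630 ≈ 3.780.
SE_diff = SEM × √2 ≈ 3.780 × 1.414 ≈ 5.346
Smallest detectable difference = 1.96×5.346 ≈ 10.479

10.48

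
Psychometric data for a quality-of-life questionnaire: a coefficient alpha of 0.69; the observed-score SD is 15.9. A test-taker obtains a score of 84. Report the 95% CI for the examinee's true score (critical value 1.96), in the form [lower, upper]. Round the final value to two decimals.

SEM = 15.900*√(1 − 0.690) ≈ 8.853
1.96 * SEM ≈ 17.351
CI = 84 ± 17.351 → [66.649, 101.351]

[66.65, 101.35]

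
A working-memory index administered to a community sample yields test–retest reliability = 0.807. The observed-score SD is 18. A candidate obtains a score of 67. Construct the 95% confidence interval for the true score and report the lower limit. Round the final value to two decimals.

SEM = 18.0000·√(1 − 0.8070) ≈ 7.9077
Half-width = 1.96·7.9077 ≈ 15.4991
Lower bound: 67 − 15.4991 = 51.5009

51.50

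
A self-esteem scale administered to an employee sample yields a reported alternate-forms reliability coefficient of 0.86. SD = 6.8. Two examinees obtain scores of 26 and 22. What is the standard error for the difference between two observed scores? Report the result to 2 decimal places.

3.60

SEM = 6.800 * √(1 − 0.860) = 6.800 * √0.140 ≈ 6.800 * 0.374 ≈ 2.544
SE_diff = SEM * √2 ≈ 2.544 * 1.414 ≈ 3.598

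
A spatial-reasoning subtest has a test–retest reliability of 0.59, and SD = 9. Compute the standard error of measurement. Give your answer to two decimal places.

SEM = 9.000 · √(1 − 0.590) = 9.000 · √0.410 ≈ 9.000 · 0.640 ≈ 5.763

5.76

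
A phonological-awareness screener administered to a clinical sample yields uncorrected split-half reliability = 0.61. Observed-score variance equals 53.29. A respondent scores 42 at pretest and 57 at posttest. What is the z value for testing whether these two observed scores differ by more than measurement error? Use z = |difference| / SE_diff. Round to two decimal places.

2.95

SD = √53.29 = 7.30000
Full-length reliability (Spearman-Brown) = 2(0.61)/(1+0.61) ≈ 0.75776
The standard error of measurement is 7.30000*√(1 − 0.75776) ≈ 7.30000*0.49217 ≈ 3.59288.
Standard error of the difference = 3.59288·√2 ≈ 5.08109
z = 15 / 5.08109 ≈ 2.95212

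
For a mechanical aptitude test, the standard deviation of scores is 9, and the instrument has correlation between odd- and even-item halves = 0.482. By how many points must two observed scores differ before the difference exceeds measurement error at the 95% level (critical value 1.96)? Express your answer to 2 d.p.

r_full = 2·0.482 / (1 + 0.482) ≈ 0.650
SEM = 9.000 * √(1 − 0.650) = 9.000 * √0.350 ≈ 9.000 * 0.591 ≈ 5.321
Standard error of the difference = 5.321·√2 ≈ 7.525
Minimum reliable difference = 1.96 * SE_diff ≈ 1.96 * 7.525 ≈ 14.749

14.75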